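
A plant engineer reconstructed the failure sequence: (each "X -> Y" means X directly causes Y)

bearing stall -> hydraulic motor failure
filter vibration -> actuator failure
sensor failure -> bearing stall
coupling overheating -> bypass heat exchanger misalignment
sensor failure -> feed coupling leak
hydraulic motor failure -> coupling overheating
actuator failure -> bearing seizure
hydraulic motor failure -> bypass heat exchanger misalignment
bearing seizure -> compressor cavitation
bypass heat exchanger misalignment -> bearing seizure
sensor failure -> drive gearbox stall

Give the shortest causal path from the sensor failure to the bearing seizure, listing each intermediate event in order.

the sensor failure → the bearing stall → the hydraulic motor failure → the bypass heat exchanger misalignment → the bearing seizure

the sensor failure → the bearing stall
the bearing stall → the hydraulic motor failure
the hydraulic motor failure → the bypass heat exchanger misalignment
the bypass heat exchanger misalignment → the bearing seizure
Length: 4 steps.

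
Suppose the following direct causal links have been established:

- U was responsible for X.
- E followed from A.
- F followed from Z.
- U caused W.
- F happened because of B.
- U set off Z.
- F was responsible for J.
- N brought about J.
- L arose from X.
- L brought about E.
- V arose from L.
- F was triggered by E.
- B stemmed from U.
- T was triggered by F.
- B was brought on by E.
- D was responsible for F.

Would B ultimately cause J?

There is a causal chain: B → F → J.

Yes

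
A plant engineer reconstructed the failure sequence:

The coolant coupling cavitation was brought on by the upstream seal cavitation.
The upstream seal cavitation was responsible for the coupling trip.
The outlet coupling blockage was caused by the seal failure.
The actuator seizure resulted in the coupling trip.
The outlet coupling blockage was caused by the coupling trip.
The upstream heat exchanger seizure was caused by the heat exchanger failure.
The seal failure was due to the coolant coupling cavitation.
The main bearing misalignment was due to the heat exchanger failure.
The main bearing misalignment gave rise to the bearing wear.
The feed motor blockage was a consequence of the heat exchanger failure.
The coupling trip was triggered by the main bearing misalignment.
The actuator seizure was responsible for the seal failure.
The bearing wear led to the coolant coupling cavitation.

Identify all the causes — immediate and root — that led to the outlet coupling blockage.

the actuator seizure, the bearing wear, the coolant coupling cavitation, the coupling trip, the heat exchanger failure, the main bearing misalignment, the seal failure, the upstream seal cavitation

Immediate causes of the outlet coupling blockage: the seal failure, the coupling trip.
Further upstream: the upstream seal cavitation, the heat exchanger failure, the actuator seizure, the main bearing misalignment, the bearing wear, the coolant coupling cavitation.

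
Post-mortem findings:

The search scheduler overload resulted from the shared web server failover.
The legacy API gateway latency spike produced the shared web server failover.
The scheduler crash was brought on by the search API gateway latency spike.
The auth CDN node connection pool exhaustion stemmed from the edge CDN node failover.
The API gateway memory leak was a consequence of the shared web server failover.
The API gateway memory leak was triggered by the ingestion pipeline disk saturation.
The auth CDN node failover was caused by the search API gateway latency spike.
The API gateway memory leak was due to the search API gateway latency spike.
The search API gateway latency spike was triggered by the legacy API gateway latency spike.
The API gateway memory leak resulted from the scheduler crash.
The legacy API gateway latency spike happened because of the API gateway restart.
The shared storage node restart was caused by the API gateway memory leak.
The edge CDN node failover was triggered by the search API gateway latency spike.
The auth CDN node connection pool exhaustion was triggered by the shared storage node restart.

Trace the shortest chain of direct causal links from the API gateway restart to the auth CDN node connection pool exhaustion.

the API gateway restart → the legacy API gateway latency spike → the search API gateway latency spike → the edge CDN node failover → the auth CDN node connection pool exhaustion

the API gateway restart → the legacy API gateway latency spike
the legacy API gateway latency spike → the search API gateway latency spike
the search API gateway latency spike → the edge CDN node failover
the edge CDN node failover → the auth CDN node connection pool exhaustion
Length: 4 steps.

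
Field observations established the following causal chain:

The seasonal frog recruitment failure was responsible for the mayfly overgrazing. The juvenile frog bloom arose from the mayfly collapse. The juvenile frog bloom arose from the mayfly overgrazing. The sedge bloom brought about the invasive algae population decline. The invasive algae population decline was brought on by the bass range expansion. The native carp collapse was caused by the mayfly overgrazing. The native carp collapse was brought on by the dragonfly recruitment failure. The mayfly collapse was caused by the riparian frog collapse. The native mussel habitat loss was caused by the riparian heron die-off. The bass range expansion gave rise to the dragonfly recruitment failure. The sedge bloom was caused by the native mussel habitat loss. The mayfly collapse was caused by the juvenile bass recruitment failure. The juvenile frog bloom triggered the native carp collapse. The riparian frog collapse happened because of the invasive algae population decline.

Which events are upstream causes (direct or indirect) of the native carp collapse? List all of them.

Immediate causes of the native carp collapse: the mayfly overgrazing, the dragonfly recruitment failure, the juvenile frog bloom.
Further upstream: the bass range expansion, the seasonal frog recruitment failure, the riparian heron die-off, the native mussel habitat loss, the sedge bloom, the invasive algae population decline, the juvenile bass recruitment failure, the riparian frog collapse, the mayfly collapse.

the bass range expansion, the dragonfly recruitment failure, the invasive algae population decline, the juvenile bass recruitment failure, the juvenile frog bloom, the mayfly collapse, the mayfly overgrazing, the native mussel habitat loss, the riparian frog collapse, the riparian heron die-off, the seasonal frog recruitment failure, the sedge bloom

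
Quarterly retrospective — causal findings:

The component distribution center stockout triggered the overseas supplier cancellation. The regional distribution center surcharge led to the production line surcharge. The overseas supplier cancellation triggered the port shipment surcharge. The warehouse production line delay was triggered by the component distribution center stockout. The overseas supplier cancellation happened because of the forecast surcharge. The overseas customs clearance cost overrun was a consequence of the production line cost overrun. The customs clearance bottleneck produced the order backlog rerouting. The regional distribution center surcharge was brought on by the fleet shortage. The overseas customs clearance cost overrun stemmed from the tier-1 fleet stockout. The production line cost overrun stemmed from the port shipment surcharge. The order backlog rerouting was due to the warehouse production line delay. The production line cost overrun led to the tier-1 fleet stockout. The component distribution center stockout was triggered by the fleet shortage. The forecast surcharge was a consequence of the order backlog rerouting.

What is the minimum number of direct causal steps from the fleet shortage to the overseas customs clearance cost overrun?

5

Shortest chain: the fleet shortage → the component distribution center stockout → the overseas supplier cancellation → the port shipment surcharge → the production line cost overrun → the overseas customs clearance cost overrun.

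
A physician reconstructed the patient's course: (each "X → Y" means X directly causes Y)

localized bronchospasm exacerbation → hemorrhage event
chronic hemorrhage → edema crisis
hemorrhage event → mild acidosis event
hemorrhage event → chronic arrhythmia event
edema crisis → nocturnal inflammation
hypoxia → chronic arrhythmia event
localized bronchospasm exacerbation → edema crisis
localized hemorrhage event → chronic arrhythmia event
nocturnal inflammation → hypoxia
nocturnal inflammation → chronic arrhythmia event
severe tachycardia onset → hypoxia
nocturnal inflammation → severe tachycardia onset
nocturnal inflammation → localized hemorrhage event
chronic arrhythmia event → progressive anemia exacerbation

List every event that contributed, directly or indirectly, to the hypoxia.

Immediate causes of the hypoxia: the nocturnal inflammation, the severe tachycardia onset.
Further upstream: the localized bronchospasm exacerbation, the edema crisis, the chronic hemorrhage.

the chronic hemorrhage, the edema crisis, the localized bronchospasm exacerbation, the nocturnal inflammation, the severe tachycardia onset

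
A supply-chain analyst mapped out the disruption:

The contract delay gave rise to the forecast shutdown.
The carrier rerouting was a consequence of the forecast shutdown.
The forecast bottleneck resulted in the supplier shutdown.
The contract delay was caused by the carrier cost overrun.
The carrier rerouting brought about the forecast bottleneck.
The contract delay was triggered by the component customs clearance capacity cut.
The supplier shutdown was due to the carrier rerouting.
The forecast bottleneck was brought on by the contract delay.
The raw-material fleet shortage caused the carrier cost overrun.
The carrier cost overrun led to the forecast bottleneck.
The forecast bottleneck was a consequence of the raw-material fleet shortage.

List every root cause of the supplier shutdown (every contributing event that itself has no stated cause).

Tracing upstream from the supplier shutdown: the supplier shutdown ← the forecast bottleneck ← the raw-material fleet shortage.
A separate upstream branch: the supplier shutdown ← the forecast bottleneck ← the contract delay ← the component customs clearance capacity cut.
Each of those chain origins has no stated cause.

the component customs clearance capacity cut, the raw-material fleet shortage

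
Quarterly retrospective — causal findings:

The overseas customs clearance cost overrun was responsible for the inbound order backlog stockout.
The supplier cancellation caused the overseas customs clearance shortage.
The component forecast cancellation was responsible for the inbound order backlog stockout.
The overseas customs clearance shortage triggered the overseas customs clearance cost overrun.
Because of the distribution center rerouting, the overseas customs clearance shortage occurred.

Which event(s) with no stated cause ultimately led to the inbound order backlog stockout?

the component forecast cancellation, the distribution center rerouting, the supplier cancellation

Tracing upstream from the inbound order backlog stockout: the inbound order backlog stockout ← the overseas customs clearance cost overrun ← the overseas customs clearance shortage ← the distribution center rerouting.
A separate upstream branch: the inbound order backlog stockout ← the overseas customs clearance cost overrun ← the overseas customs clearance shortage ← the supplier cancellation.
A separate upstream branch: the inbound order backlog stockout ← the component forecast cancellation.
Each of those chain origins has no stated cause.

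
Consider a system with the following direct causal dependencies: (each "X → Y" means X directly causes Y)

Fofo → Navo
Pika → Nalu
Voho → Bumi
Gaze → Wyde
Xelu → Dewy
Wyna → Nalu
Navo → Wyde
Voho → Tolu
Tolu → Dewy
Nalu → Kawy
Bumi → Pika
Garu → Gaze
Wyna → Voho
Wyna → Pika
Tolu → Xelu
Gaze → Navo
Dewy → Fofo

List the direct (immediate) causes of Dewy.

Upstream contributors include Wyna, Voho, but only Tolu, Xelu feed directly into Dewy.

Tolu, Xelu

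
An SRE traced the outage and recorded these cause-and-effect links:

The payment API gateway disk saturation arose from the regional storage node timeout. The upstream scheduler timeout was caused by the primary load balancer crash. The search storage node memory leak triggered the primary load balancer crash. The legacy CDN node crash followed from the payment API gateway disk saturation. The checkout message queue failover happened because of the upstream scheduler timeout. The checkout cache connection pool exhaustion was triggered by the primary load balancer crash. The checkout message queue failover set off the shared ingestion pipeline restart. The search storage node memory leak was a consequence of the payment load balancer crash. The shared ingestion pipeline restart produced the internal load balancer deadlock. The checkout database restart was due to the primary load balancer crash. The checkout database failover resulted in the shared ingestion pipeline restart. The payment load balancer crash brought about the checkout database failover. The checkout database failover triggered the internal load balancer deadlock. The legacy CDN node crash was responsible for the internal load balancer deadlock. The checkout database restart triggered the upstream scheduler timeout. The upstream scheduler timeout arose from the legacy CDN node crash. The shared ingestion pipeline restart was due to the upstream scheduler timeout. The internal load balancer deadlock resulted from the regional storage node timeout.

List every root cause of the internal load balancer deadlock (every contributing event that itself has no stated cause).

Tracing upstream from the internal load balancer deadlock: the internal load balancer deadlock ← the checkout database failover ← the payment load balancer crash.
A separate upstream branch: the internal load balancer deadlock ← the regional storage node timeout.
Each of those chain origins has no stated cause.

the payment load balancer crash, the regional storage node timeout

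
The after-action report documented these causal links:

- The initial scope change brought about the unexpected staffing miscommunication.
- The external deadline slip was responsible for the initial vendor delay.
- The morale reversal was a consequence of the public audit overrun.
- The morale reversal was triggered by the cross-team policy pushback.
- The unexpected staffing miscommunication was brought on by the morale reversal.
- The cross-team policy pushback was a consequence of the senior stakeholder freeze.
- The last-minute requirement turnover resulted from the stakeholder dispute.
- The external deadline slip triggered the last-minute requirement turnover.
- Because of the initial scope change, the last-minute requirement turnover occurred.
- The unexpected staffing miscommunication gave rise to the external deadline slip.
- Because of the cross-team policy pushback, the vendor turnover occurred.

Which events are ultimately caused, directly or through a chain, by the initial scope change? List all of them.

Direct effects: the unexpected staffing miscommunication, the last-minute requirement turnover.
2 steps out: the external deadline slip.
3 steps out: the initial vendor delay.
Not reachable from it: the senior stakeholder freeze, the cross-team policy pushback, the vendor turnover, the public audit overrun, the morale reversal, the stakeholder dispute.

the external deadline slip, the initial vendor delay, the last-minute requirement turnover, the unexpected staffing miscommunication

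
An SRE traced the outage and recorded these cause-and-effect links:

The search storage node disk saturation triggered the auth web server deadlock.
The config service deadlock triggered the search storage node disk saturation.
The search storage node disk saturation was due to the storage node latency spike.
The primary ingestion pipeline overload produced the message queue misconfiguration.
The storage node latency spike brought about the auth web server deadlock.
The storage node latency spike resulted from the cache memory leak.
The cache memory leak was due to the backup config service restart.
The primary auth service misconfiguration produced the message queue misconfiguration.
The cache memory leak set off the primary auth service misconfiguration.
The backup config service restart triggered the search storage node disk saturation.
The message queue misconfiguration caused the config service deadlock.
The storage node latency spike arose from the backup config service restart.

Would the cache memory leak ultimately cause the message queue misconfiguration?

Yes

There is a causal chain: the cache memory leak → the primary auth service misconfiguration → the message queue misconfiguration.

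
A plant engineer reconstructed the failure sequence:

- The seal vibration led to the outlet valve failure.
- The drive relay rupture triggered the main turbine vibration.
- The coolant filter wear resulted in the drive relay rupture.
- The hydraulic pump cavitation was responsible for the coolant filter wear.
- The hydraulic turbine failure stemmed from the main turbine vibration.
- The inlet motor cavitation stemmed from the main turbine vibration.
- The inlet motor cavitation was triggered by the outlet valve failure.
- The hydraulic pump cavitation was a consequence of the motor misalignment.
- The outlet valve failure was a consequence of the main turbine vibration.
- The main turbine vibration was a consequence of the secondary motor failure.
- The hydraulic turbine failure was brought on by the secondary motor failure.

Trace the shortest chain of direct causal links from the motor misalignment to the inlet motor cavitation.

the motor misalignment → the hydraulic pump cavitation → the coolant filter wear → the drive relay rupture → the main turbine vibration → the inlet motor cavitation

the motor misalignment → the hydraulic pump cavitation
the hydraulic pump cavitation → the coolant filter wear
the coolant filter wear → the drive relay rupture
the drive relay rupture → the main turbine vibration
the main turbine vibration → the inlet motor cavitation
Length: 5 steps.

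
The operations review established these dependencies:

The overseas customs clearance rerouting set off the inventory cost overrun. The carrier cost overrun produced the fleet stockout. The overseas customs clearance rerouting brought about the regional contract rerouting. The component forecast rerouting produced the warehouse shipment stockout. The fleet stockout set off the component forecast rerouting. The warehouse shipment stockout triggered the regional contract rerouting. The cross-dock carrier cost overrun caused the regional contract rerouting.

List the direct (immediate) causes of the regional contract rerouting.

Upstream contributors include the carrier cost overrun, the fleet stockout, the component forecast rerouting, but only the cross-dock carrier cost overrun, the overseas customs clearance rerouting, the warehouse shipment stockout feed directly into the regional contract rerouting.

the cross-dock carrier cost overrun, the overseas customs clearance rerouting, the warehouse shipment stockout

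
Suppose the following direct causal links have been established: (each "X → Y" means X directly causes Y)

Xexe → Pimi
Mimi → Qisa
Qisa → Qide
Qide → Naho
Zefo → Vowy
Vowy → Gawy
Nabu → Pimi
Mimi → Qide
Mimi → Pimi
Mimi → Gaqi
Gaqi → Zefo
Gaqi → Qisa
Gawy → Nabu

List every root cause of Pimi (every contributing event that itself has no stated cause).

Tracing upstream from Pimi: Pimi ← Mimi.
A separate upstream branch: Pimi ← Xexe.
Each of those chain origins has no stated cause.

Mimi, Xexe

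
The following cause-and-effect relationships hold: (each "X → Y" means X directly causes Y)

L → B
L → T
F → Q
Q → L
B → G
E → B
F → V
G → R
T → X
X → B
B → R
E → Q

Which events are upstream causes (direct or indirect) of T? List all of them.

E, F, L, Q

Immediate cause of T: L.
Further upstream: F, E, Q.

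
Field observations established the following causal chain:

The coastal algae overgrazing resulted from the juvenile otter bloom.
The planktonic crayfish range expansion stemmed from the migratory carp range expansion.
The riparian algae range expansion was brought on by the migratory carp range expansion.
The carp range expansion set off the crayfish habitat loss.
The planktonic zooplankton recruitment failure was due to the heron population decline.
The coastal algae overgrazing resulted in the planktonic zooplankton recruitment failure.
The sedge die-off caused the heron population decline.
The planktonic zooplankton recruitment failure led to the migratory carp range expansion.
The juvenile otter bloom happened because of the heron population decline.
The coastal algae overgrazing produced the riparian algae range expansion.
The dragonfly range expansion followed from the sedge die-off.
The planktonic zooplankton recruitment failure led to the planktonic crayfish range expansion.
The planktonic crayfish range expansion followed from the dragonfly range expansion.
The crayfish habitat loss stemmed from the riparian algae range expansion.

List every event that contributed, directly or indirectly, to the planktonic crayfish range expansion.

the coastal algae overgrazing, the dragonfly range expansion, the heron population decline, the juvenile otter bloom, the migratory carp range expansion, the planktonic zooplankton recruitment failure, the sedge die-off

Immediate causes of the planktonic crayfish range expansion: the dragonfly range expansion, the planktonic zooplankton recruitment failure, the migratory carp range expansion.
Further upstream: the sedge die-off, the heron population decline, the juvenile otter bloom, the coastal algae overgrazing.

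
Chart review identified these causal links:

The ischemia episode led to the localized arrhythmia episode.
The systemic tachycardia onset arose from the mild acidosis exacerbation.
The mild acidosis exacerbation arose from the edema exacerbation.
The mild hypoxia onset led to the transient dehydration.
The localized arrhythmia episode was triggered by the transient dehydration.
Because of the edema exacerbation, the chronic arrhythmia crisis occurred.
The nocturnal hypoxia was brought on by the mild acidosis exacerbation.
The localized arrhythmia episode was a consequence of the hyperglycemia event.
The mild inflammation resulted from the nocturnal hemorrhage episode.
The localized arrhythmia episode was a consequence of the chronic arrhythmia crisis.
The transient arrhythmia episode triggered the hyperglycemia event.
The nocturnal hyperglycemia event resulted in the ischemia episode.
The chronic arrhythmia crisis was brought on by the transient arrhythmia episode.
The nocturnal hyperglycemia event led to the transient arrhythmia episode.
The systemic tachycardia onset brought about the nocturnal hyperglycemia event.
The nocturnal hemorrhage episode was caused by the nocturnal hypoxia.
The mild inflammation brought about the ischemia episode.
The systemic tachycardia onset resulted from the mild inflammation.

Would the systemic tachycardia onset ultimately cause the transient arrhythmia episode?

There is a causal chain: the systemic tachycardia onset → the nocturnal hyperglycemia event → the transient arrhythmia episode.

Yes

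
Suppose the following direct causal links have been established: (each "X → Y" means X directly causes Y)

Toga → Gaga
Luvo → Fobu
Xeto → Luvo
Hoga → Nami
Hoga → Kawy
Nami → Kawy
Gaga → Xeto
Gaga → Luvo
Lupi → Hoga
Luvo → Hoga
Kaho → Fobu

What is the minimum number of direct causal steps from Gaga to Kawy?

Shortest chain: Gaga → Luvo → Hoga → Kawy.

3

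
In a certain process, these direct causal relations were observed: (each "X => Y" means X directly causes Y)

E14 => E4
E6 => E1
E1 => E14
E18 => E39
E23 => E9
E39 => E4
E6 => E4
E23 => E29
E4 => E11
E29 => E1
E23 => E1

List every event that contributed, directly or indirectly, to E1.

E23, E29, E6

Immediate causes of E1: E23, E6, E29.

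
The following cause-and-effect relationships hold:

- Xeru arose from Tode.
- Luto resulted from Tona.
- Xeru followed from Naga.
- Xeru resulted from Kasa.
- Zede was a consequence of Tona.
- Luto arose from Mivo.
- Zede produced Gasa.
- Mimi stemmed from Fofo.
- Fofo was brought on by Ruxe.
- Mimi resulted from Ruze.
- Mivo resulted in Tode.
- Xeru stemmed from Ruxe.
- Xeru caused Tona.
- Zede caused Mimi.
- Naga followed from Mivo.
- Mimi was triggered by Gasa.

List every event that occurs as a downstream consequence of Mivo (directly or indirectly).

Gasa, Luto, Mimi, Naga, Tode, Tona, Xeru, Zede

Direct effects: Naga, Tode, Luto.
2 steps out: Xeru.
3 steps out: Tona.
4 steps out: Zede.
5 steps out: Gasa, Mimi.
Not reachable from it: Kasa, Ruxe, Fofo, Ruze.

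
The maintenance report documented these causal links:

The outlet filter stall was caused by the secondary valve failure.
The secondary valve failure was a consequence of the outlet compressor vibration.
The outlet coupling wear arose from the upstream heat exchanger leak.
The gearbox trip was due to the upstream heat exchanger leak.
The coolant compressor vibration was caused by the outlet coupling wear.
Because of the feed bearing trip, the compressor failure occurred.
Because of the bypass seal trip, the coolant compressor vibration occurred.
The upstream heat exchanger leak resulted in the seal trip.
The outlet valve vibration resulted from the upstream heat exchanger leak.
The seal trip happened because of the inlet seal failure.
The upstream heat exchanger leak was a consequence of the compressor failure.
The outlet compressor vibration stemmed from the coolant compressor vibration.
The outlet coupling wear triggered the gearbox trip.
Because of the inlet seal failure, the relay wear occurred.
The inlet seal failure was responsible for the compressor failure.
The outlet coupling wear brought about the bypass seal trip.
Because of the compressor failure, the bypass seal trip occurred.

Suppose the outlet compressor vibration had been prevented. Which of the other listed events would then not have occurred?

Downstream of the outlet compressor vibration: the secondary valve failure, the outlet filter stall.

the outlet filter stall, the secondary valve failure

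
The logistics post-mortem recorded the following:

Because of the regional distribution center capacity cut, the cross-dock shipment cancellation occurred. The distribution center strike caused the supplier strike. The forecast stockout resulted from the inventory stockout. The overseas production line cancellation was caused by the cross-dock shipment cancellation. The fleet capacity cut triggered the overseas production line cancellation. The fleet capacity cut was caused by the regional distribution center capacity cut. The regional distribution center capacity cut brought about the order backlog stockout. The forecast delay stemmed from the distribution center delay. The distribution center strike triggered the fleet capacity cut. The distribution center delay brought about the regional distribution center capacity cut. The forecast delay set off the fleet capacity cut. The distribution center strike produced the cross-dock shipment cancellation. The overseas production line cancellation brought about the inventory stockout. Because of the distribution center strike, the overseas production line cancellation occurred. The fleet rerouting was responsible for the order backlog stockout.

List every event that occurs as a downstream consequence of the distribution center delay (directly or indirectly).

the cross-dock shipment cancellation, the fleet capacity cut, the forecast delay, the forecast stockout, the inventory stockout, the order backlog stockout, the overseas production line cancellation, the regional distribution center capacity cut

Direct effects: the forecast delay, the regional distribution center capacity cut.
2 steps out: the fleet capacity cut, the order backlog stockout, the cross-dock shipment cancellation.
3 steps out: the overseas production line cancellation.
4 steps out: the inventory stockout.
5 steps out: the forecast stockout.
Not reachable from it: the distribution center strike, the fleet rerouting, the supplier strike.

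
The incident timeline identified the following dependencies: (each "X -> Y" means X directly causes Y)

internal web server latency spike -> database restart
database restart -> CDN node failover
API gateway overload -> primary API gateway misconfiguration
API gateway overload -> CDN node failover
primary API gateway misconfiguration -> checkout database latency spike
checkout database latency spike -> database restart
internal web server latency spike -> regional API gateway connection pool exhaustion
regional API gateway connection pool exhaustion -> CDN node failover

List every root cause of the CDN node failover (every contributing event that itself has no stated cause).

the API gateway overload, the internal web server latency spike

Tracing upstream from the CDN node failover: the CDN node failover ← the regional API gateway connection pool exhaustion ← the internal web server latency spike.
A separate upstream branch: the CDN node failover ← the API gateway overload.
Each of those chain origins has no stated cause.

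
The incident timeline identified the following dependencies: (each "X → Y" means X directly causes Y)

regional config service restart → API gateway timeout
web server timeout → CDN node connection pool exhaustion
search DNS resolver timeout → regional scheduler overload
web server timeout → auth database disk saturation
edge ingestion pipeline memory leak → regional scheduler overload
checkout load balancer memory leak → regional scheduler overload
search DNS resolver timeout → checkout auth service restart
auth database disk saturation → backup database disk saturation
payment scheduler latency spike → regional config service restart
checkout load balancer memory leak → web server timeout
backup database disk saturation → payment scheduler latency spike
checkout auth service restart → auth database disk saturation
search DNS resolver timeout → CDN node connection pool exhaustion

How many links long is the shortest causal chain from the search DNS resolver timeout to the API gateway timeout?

6

Shortest chain: the search DNS resolver timeout → the checkout auth service restart → the auth database disk saturation → the backup database disk saturation → the payment scheduler latency spike → the regional config service restart → the API gateway timeout.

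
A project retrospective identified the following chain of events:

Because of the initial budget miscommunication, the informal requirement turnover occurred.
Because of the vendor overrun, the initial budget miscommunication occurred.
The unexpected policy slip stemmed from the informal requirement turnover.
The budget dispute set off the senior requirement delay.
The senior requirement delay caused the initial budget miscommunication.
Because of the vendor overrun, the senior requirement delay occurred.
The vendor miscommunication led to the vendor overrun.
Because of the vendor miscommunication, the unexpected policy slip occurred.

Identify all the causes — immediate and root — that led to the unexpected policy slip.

Immediate causes of the unexpected policy slip: the vendor miscommunication, the informal requirement turnover.
Further upstream: the vendor overrun, the senior requirement delay, the initial budget miscommunication, the budget dispute.

the budget dispute, the informal requirement turnover, the initial budget miscommunication, the senior requirement delay, the vendor miscommunication, the vendor overrun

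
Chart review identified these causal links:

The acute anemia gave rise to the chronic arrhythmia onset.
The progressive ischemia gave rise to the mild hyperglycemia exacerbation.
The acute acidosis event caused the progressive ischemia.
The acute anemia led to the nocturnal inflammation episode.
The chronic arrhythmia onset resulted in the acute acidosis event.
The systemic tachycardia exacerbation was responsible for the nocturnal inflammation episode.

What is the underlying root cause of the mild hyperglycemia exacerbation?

the acute anemia

Tracing upstream from the mild hyperglycemia exacerbation: the mild hyperglycemia exacerbation ← the progressive ischemia ← the acute acidosis event ← the chronic arrhythmia onset ← the acute anemia.
The acute anemia has no stated cause, so it is the root.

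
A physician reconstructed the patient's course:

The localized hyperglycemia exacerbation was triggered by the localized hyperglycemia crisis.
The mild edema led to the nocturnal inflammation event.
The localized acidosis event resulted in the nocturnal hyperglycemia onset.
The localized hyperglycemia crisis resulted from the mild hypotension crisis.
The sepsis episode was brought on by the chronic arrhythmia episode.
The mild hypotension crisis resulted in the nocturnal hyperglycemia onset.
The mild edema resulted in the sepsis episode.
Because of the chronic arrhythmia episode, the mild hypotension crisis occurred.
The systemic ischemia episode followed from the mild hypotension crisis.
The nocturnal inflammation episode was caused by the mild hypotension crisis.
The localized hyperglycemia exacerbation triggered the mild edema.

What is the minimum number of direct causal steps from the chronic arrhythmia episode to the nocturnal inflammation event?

Shortest chain: the chronic arrhythmia episode → the mild hypotension crisis → the localized hyperglycemia crisis → the localized hyperglycemia exacerbation → the mild edema → the nocturnal inflammation event.

5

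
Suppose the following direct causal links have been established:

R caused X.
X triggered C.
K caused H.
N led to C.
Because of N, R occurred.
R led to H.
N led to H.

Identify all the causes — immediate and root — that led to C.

N, R, X

Immediate causes of C: N, X.
Further upstream: R.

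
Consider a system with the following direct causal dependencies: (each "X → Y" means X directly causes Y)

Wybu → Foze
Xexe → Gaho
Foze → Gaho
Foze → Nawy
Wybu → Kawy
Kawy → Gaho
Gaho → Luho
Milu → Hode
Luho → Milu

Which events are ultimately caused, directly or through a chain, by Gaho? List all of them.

Direct effects: Luho.
2 steps out: Milu.
3 steps out: Hode.
Not reachable from it: Wybu, Kawy, Foze, Nawy, Xexe.

Hode, Luho, Milu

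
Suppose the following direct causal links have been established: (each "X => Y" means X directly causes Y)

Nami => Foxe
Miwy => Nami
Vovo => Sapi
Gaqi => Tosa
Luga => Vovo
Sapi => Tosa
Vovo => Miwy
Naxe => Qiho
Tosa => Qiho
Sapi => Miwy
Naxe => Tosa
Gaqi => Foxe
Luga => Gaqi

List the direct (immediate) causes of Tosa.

Upstream contributors include Luga, Vovo, but only Gaqi, Naxe, Sapi feed directly into Tosa.

Gaqi, Naxe, Sapi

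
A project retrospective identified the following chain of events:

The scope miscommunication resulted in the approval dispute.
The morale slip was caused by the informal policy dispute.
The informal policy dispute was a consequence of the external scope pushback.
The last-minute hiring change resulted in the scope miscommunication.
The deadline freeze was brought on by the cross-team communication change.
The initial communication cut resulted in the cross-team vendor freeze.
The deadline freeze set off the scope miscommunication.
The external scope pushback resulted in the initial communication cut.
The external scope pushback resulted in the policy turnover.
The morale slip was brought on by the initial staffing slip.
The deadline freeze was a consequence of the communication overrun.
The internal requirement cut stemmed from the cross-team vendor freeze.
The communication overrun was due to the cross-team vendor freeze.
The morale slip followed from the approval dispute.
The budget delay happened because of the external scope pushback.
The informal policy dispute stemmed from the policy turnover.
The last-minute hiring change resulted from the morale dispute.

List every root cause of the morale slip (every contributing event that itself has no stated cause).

Tracing upstream from the morale slip: the morale slip ← the approval dispute ← the scope miscommunication ← the last-minute hiring change ← the morale dispute.
A separate upstream branch: the morale slip ← the initial staffing slip.
A separate upstream branch: the morale slip ← the informal policy dispute ← the external scope pushback.
A separate upstream branch: the morale slip ← the approval dispute ← the scope miscommunication ← the deadline freeze ← the cross-team communication change.
Each of those chain origins has no stated cause.

the cross-team communication change, the external scope pushback, the initial staffing slip, the morale dispute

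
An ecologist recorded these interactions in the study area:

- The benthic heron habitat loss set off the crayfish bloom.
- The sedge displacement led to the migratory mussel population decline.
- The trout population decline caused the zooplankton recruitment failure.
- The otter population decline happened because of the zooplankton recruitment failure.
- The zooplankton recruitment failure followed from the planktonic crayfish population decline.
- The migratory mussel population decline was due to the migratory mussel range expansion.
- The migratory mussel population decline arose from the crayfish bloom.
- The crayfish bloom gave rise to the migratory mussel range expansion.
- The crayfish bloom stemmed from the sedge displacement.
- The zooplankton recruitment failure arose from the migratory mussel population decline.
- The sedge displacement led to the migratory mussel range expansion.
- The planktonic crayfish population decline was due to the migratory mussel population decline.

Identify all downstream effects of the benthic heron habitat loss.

Direct effects: the crayfish bloom.
2 steps out: the migratory mussel range expansion, the migratory mussel population decline.
3 steps out: the planktonic crayfish population decline, the zooplankton recruitment failure.
4 steps out: the otter population decline.
Not reachable from it: the sedge displacement, the trout population decline.

the crayfish bloom, the migratory mussel population decline, the migratory mussel range expansion, the otter population decline, the planktonic crayfish population decline, the zooplankton recruitment failure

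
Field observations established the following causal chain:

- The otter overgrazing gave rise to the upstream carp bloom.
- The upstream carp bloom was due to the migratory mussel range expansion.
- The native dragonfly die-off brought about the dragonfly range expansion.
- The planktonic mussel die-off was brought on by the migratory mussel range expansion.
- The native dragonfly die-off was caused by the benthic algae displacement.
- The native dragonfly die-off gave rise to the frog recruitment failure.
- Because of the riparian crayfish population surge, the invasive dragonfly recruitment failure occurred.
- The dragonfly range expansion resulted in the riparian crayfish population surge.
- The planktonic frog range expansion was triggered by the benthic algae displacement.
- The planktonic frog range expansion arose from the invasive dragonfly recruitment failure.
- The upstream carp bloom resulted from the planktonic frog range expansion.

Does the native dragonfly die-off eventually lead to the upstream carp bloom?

Yes

There is a causal chain: the native dragonfly die-off → the dragonfly range expansion → the riparian crayfish population surge → the invasive dragonfly recruitment failure → the planktonic frog range expansion → the upstream carp bloom.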